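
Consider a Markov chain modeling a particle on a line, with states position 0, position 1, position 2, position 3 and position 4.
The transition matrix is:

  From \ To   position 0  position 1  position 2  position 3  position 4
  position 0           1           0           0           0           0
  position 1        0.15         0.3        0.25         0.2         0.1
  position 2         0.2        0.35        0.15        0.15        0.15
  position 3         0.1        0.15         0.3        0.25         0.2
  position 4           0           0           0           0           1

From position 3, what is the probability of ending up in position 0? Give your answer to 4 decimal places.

Let h(s) be the probability of absorption at position 0 starting from transient state s. Then h(position 0) = 1 and h(position 4) = 0. By first-step analysis:
h(position 1) = 0.15·1 + 0.3·h(position 1) + 0.25·h(position 2) + 0.2·h(position 3) + 0.1·0
h(position 2) = 0.2·1 + 0.35·h(position 1) + 0.15·h(position 2) + 0.15·h(position 3) + 0.15·0
h(position 3) = 0.1·1 + 0.15·h(position 1) + 0.3·h(position 2) + 0.25·h(position 3) + 0.2·0
Solving: h(position 1) = 0.5358, h(position 2) = 0.5362, h(position 3) = 0.4550.
Starting from position 3, the probability is 0.4550.

0.4550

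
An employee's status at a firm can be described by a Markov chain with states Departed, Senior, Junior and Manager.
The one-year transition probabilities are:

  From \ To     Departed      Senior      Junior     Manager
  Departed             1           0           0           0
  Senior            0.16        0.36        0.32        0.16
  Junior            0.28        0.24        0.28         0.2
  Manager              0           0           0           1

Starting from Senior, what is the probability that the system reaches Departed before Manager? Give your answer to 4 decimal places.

Let h(s) be the probability of absorption at Departed starting from transient state s. Then h(Departed) = 1 and h(Manager) = 0. By first-step analysis:
h(Senior) = 0.16·1 + 0.36·h(Senior) + 0.32·h(Junior) + 0.16·0
h(Junior) = 0.28·1 + 0.24·h(Senior) + 0.28·h(Junior) + 0.2·0
Solving: h(Senior) = 0.5333, h(Junior) = 0.5667.
Starting from Senior, the probability is 0.5333.

0.5333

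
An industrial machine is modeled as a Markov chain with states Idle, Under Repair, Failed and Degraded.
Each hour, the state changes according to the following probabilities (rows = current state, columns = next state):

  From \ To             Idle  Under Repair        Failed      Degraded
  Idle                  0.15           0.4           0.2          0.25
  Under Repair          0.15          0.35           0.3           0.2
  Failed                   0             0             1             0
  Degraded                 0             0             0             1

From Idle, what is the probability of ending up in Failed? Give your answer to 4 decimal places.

0.5076

Let h(s) be the probability of absorption at Failed starting from transient state s. Then h(Failed) = 1 and h(Degraded) = 0. By first-step analysis:
h(Idle) = 0.15·h(Idle) + 0.4·h(Under Repair) + 0.2·1 + 0.25·0
h(Under Repair) = 0.15·h(Idle) + 0.35·h(Under Repair) + 0.3·1 + 0.2·0
Solving: h(Idle) = 0.5076, h(Under Repair) = 0.5787.
Starting from Idle, the probability is 0.5076.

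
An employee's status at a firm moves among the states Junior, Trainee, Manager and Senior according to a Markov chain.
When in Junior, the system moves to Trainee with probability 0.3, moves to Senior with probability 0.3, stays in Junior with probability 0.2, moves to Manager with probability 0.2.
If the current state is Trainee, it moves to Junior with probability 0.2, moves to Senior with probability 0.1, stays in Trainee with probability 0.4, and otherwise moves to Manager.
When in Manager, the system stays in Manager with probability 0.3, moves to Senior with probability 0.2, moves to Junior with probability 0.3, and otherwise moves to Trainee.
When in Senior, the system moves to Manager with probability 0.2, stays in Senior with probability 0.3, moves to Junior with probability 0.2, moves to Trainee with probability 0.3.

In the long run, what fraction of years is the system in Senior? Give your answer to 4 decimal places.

Let the stationary distribution be π with π = πP and π_1 + π_2 + π_3 + π_4 = 1.
π_1 = 0.2·π_1 + 0.2·π_2 + 0.3·π_3 + 0.2·π_4
π_2 = 0.3·π_1 + 0.4·π_2 + 0.2·π_3 + 0.3·π_4
π_3 = 0.2·π_1 + 0.3·π_2 + 0.3·π_3 + 0.2·π_4
Solving with the normalization constraint gives π = (0.2256, 0.3049, 0.2561, 0.2134).
So the stationary probability of Senior is 0.2134.

0.2134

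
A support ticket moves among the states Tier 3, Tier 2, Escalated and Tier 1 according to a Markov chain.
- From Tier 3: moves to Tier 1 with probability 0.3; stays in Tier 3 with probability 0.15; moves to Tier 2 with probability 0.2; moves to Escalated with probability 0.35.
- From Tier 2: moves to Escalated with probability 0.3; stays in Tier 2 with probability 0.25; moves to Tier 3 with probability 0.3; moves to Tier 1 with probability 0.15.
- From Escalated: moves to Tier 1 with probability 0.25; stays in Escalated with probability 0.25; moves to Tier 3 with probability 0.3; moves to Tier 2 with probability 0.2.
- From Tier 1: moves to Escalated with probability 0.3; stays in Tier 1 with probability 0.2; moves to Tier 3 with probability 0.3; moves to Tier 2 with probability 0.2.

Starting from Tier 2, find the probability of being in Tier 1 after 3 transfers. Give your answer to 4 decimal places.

Propagate the distribution vector 3 transfers from Tier 2.
After 0 transfers: (0.0000, 1.0000, 0.0000, 0.0000)
After 1 transfer: (0.3000, 0.2500, 0.3000, 0.1500)
After 2 transfers: (0.2550, 0.2125, 0.3000, 0.2325)
After 3 transfers: (0.2618, 0.2106, 0.2978, 0.2299)
P(in Tier 1 after 3 transfers) = 0.2299

0.2299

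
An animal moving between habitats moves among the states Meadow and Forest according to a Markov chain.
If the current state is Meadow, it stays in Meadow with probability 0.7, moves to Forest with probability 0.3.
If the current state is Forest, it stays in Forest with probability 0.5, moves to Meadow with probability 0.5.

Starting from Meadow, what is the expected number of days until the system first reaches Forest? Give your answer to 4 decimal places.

3.3333

Let t(s) be the expected number of days to first reach Forest from state s, with t(Forest) = 0. Conditioning on the first day:
t(Meadow) = 1 + 0.7·t(Meadow)
Solving: t(Meadow) = 3.3333.
Expected days from Meadow to Forest: 3.3333.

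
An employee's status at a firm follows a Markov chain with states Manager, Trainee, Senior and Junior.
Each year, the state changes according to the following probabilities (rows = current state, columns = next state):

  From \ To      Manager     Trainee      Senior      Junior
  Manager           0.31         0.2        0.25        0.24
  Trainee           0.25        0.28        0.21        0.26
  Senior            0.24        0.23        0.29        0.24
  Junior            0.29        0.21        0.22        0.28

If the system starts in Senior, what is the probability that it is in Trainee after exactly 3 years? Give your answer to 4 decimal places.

Propagate the distribution vector 3 years from Senior.
After 0 years: (0.0000, 0.0000, 1.0000, 0.0000)
After 1 year: (0.2400, 0.2300, 0.2900, 0.2400)
After 2 years: (0.2711, 0.2295, 0.2452, 0.2542)
After 3 years: (0.2740, 0.2283, 0.2430, 0.2548)
P(in Trainee after 3 years) = 0.2283

0.2283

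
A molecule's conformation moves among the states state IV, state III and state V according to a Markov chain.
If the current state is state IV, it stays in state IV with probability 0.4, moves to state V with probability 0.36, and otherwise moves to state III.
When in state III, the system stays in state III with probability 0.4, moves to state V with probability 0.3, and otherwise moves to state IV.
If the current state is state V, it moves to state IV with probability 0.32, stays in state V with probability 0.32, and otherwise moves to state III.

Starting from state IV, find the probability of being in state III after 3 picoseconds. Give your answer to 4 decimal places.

Propagate the distribution vector 3 picoseconds from state IV.
After 0 picoseconds: (1.0000, 0.0000, 0.0000)
After 1 picosecond: (0.4000, 0.2400, 0.3600)
After 2 picoseconds: (0.3472, 0.3216, 0.3312)
After 3 picoseconds: (0.3413, 0.3312, 0.3275)
P(in state III after 3 picoseconds) = 0.3312

0.3312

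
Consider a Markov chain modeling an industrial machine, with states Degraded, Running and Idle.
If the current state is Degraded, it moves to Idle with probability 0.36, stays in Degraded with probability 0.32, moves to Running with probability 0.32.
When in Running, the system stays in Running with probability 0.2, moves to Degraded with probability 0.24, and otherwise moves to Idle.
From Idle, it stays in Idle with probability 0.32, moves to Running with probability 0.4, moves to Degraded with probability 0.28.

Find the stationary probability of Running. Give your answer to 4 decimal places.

Let the stationary distribution be π with π = πP and π_1 + π_2 + π_3 = 1.
π_1 = 0.32·π_1 + 0.24·π_2 + 0.28·π_3
π_2 = 0.32·π_1 + 0.2·π_2 + 0.4·π_3
Solving with the normalization constraint gives π = (0.2786, 0.3148, 0.4067).
So the stationary probability of Running is 0.3148.

0.3148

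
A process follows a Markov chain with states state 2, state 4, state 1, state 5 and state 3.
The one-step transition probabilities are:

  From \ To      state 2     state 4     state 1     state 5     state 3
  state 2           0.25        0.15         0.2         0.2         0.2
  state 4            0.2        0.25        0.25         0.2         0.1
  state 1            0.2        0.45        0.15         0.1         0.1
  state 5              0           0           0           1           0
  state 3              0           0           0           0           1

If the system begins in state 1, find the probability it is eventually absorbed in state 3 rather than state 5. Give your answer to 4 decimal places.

0.4412

Let h(s) be the probability of absorption at state 3 starting from transient state s. Then h(state 3) = 1 and h(state 5) = 0. By first-step analysis:
h(state 2) = 0.25·h(state 2) + 0.15·h(state 4) + 0.2·h(state 1) + 0.2·0 + 0.2·1
h(state 4) = 0.2·h(state 2) + 0.25·h(state 4) + 0.25·h(state 1) + 0.2·0 + 0.1·1
h(state 1) = 0.2·h(state 2) + 0.45·h(state 4) + 0.15·h(state 1) + 0.1·0 + 0.1·1
Solving: h(state 2) = 0.4652, h(state 4) = 0.4045, h(state 1) = 0.4412.
Starting from state 1, the probability is 0.4412.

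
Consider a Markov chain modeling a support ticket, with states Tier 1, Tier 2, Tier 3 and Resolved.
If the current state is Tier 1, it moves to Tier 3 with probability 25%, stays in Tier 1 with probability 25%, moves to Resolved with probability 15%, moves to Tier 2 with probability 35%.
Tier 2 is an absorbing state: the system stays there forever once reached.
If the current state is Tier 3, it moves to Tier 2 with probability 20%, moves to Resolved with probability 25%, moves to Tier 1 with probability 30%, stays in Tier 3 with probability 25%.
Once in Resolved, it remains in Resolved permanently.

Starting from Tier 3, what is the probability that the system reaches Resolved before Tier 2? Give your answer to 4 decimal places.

Let h(s) be the probability of absorption at Resolved starting from transient state s. Then h(Resolved) = 1 and h(Tier 2) = 0. By first-step analysis:
h(Tier 1) = 0.25·h(Tier 1) + 0.35·0 + 0.25·h(Tier 3) + 0.15·1
h(Tier 3) = 0.3·h(Tier 1) + 0.2·0 + 0.25·h(Tier 3) + 0.25·1
Solving: h(Tier 1) = 0.3590, h(Tier 3) = 0.4769.
Starting from Tier 3, the probability is 0.4769.

0.4769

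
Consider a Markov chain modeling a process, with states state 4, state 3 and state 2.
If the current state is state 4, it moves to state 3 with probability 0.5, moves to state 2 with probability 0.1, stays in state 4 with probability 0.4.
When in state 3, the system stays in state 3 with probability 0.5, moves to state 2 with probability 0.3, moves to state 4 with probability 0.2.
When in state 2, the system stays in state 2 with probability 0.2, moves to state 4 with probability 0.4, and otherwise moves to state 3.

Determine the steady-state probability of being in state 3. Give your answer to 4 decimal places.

Let the stationary distribution be π with π = πP and π_1 + π_2 + π_3 = 1.
π_1 = 0.4·π_1 + 0.2·π_2 + 0.4·π_3
π_2 = 0.5·π_1 + 0.5·π_2 + 0.4·π_3
Solving with the normalization constraint gives π = (0.3043, 0.4783, 0.2174).
So the stationary probability of state 3 is 0.4783.

0.4783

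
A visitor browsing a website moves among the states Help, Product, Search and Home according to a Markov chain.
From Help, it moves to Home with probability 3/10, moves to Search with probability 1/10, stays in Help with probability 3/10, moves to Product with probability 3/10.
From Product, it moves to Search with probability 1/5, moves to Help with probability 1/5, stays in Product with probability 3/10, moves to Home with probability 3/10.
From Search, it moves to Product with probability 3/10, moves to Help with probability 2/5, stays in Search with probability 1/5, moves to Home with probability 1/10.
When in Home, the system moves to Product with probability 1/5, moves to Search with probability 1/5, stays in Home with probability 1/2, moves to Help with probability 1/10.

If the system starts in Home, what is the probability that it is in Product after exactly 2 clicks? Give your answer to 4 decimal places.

0.2500

Propagate the distribution vector 2 clicks from Home.
After 0 clicks: (0.0000, 0.0000, 0.0000, 1.0000)
After 1 click: (0.1000, 0.2000, 0.2000, 0.5000)
After 2 clicks: (0.2000, 0.2500, 0.1900, 0.3600)
P(in Product after 2 clicks) = 0.2500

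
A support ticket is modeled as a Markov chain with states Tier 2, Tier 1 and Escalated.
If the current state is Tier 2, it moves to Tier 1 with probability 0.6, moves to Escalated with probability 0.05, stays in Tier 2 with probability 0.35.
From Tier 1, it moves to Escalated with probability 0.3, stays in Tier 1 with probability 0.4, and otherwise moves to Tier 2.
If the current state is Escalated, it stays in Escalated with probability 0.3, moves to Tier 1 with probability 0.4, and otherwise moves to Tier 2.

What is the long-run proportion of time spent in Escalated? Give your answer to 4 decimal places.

0.2211

Let the stationary distribution be π with π = πP and π_1 + π_2 + π_3 = 1.
π_1 = 0.35·π_1 + 0.3·π_2 + 0.3·π_3
π_2 = 0.6·π_1 + 0.4·π_2 + 0.4·π_3
Solving with the normalization constraint gives π = (0.3158, 0.4632, 0.2211).
So the stationary probability of Escalated is 0.2211.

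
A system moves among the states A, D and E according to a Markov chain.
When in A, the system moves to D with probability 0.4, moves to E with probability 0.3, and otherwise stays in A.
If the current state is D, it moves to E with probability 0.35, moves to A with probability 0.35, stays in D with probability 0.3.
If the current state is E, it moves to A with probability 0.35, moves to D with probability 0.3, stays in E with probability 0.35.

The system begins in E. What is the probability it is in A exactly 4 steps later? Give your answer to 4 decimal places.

0.3333

Propagate the distribution vector 4 steps from E.
After 0 steps: (0.0000, 0.0000, 1.0000)
After 1 step: (0.3500, 0.3000, 0.3500)
After 2 steps: (0.3325, 0.3350, 0.3325)
After 3 steps: (0.3334, 0.3333, 0.3334)
After 4 steps: (0.3333, 0.3333, 0.3333)
P(in A after 4 steps) = 0.3333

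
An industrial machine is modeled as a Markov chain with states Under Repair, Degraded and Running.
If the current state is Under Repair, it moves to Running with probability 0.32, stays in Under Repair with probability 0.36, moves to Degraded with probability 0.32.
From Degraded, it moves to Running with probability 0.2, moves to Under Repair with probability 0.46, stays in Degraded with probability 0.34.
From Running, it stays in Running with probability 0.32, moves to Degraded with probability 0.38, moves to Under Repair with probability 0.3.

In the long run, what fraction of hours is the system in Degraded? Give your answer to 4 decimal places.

Let the stationary distribution be π with π = πP and π_1 + π_2 + π_3 = 1.
π_1 = 0.36·π_1 + 0.46·π_2 + 0.3·π_3
π_2 = 0.32·π_1 + 0.34·π_2 + 0.38·π_3
Solving with the normalization constraint gives π = (0.3776, 0.3436, 0.2788).
So the stationary probability of Degraded is 0.3436.

0.3436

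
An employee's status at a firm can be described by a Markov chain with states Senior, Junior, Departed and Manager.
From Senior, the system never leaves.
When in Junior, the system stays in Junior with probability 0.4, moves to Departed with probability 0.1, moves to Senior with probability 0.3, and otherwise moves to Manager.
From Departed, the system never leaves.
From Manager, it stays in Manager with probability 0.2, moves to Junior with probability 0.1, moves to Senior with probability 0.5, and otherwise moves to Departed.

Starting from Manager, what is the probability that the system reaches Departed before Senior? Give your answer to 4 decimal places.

0.2826

Let h(s) be the probability of absorption at Departed starting from transient state s. Then h(Departed) = 1 and h(Senior) = 0. By first-step analysis:
h(Junior) = 0.3·0 + 0.4·h(Junior) + 0.1·1 + 0.2·h(Manager)
h(Manager) = 0.5·0 + 0.1·h(Junior) + 0.2·1 + 0.2·h(Manager)
Solving: h(Junior) = 0.2609, h(Manager) = 0.2826.
Starting from Manager, the probability is 0.2826.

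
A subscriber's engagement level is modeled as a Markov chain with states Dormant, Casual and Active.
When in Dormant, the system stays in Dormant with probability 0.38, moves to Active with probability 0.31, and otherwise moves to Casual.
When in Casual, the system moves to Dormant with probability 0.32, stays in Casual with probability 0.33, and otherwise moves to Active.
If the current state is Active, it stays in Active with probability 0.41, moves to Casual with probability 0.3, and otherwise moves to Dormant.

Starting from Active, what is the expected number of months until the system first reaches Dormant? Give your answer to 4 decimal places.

3.3414

Let t(s) be the expected number of months to first reach Dormant from state s, with t(Dormant) = 0. Conditioning on the first month:
t(Casual) = 1 + 0.33·t(Casual) + 0.35·t(Active)
t(Active) = 1 + 0.3·t(Casual) + 0.41·t(Active)
Solving: t(Casual) = 3.2380, t(Active) = 3.3414.
Expected months from Active to Dormant: 3.3414.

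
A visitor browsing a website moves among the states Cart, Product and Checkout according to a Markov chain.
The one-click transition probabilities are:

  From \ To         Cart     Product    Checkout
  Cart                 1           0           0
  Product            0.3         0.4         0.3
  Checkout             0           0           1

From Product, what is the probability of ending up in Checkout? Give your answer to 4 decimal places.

Let h(s) be the probability of absorption at Checkout starting from transient state s. Then h(Checkout) = 1 and h(Cart) = 0. By first-step analysis:
h(Product) = 0.3·0 + 0.4·h(Product) + 0.3·1
Solving: h(Product) = 0.5000.
Starting from Product, the probability is 0.5000.

0.5000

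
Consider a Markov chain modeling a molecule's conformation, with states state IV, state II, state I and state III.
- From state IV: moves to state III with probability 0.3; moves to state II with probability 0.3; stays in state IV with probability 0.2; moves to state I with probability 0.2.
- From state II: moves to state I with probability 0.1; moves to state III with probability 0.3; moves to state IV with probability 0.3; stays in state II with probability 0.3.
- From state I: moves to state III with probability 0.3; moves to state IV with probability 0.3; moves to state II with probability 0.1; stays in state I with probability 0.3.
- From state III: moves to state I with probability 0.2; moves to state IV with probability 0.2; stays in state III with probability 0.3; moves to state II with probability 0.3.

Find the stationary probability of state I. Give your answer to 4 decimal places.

0.1932

Let the stationary distribution be π with π = πP and π_1 + π_2 + π_3 + π_4 = 1.
π_1 = 0.2·π_1 + 0.3·π_2 + 0.3·π_3 + 0.2·π_4
π_2 = 0.3·π_1 + 0.3·π_2 + 0.1·π_3 + 0.3·π_4
π_3 = 0.2·π_1 + 0.1·π_2 + 0.3·π_3 + 0.2·π_4
Solving with the normalization constraint gives π = (0.2455, 0.2614, 0.1932, 0.3000).
So the stationary probability of state I is 0.1932.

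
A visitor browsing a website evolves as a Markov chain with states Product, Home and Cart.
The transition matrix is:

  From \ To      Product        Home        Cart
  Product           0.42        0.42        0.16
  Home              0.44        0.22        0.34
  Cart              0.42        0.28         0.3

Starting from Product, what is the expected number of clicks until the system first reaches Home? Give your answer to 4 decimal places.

Let t(s) be the expected number of clicks to first reach Home from state s, with t(Home) = 0. Conditioning on the first click:
t(Product) = 1 + 0.42·t(Product) + 0.16·t(Cart)
t(Cart) = 1 + 0.42·t(Product) + 0.3·t(Cart)
Solving: t(Product) = 2.5384, t(Cart) = 2.9516.
Expected clicks from Product to Home: 2.5384.

2.5384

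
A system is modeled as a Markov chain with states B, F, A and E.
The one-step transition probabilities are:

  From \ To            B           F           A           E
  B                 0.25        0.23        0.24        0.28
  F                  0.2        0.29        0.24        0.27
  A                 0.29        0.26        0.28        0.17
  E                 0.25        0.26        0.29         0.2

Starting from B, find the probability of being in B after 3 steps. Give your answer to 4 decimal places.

0.2476

Propagate the distribution vector 3 steps from B.
After 0 steps: (1.0000, 0.0000, 0.0000, 0.0000)
After 1 step: (0.2500, 0.2300, 0.2400, 0.2800)
After 2 steps: (0.2481, 0.2594, 0.2636, 0.2289)
After 3 steps: (0.2476, 0.2603, 0.2620, 0.2301)
P(in B after 3 steps) = 0.2476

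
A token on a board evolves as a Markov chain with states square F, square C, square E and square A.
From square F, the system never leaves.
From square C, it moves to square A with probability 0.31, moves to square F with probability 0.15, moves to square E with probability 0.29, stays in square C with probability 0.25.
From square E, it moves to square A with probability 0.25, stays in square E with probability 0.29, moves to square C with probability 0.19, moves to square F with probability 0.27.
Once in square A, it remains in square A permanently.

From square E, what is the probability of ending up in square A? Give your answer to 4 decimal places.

Let h(s) be the probability of absorption at square A starting from transient state s. Then h(square A) = 1 and h(square F) = 0. By first-step analysis:
h(square C) = 0.15·0 + 0.25·h(square C) + 0.29·h(square E) + 0.31·1
h(square E) = 0.27·0 + 0.19·h(square C) + 0.29·h(square E) + 0.25·1
Solving: h(square C) = 0.6129, h(square E) = 0.5161.
Starting from square E, the probability is 0.5161.

0.5161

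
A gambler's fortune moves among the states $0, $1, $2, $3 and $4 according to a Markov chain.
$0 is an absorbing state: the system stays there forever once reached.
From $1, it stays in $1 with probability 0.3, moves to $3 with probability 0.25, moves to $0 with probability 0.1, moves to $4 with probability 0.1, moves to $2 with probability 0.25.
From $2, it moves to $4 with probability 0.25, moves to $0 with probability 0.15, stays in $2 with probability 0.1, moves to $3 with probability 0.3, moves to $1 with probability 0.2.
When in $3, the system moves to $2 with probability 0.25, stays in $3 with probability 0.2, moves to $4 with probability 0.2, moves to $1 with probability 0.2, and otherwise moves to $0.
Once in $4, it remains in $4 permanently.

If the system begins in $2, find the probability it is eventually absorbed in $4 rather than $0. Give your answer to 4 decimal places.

Let h(s) be the probability of absorption at $4 starting from transient state s. Then h($4) = 1 and h($0) = 0. By first-step analysis:
h($1) = 0.1·0 + 0.3·h($1) + 0.25·h($2) + 0.25·h($3) + 0.1·1
h($2) = 0.15·0 + 0.2·h($1) + 0.1·h($2) + 0.3·h($3) + 0.25·1
h($3) = 0.15·0 + 0.2·h($1) + 0.25·h($2) + 0.2·h($3) + 0.2·1
Solving: h($1) = 0.5608, h($2) = 0.5944, h($3) = 0.5760.
Starting from $2, the probability is 0.5944.

0.5944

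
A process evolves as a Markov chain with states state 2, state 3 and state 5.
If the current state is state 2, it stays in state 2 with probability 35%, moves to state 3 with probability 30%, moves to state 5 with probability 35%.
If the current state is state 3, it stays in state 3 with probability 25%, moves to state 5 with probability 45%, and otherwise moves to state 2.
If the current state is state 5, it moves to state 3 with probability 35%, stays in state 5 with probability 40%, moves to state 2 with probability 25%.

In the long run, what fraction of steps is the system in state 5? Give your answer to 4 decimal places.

0.4005

Let the stationary distribution be π with π = πP and π_1 + π_2 + π_3 = 1.
π_1 = 0.35·π_1 + 0.3·π_2 + 0.25·π_3
π_2 = 0.3·π_1 + 0.25·π_2 + 0.35·π_3
Solving with the normalization constraint gives π = (0.2947, 0.3048, 0.4005).
So the stationary probability of state 5 is 0.4005.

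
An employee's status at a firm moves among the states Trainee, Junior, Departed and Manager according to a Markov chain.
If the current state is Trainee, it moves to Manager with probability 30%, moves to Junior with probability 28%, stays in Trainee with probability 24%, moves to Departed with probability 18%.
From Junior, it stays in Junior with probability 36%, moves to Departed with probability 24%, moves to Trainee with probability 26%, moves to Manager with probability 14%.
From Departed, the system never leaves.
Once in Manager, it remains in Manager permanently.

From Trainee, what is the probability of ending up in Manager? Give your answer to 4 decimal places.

0.5590

Let h(s) be the probability of absorption at Manager starting from transient state s. Then h(Manager) = 1 and h(Departed) = 0. By first-step analysis:
h(Trainee) = 0.24·h(Trainee) + 0.28·h(Junior) + 0.18·0 + 0.3·1
h(Junior) = 0.26·h(Trainee) + 0.36·h(Junior) + 0.24·0 + 0.14·1
Solving: h(Trainee) = 0.5590, h(Junior) = 0.4458.
Starting from Trainee, the probability is 0.5590.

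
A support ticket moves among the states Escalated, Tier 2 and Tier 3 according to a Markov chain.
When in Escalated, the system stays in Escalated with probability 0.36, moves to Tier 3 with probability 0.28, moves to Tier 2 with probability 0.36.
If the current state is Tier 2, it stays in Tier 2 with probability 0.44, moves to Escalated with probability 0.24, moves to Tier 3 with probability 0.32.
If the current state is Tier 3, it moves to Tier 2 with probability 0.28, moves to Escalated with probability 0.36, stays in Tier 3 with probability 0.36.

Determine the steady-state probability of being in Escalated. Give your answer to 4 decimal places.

Let the stationary distribution be π with π = πP and π_1 + π_2 + π_3 = 1.
π_1 = 0.36·π_1 + 0.24·π_2 + 0.36·π_3
π_2 = 0.36·π_1 + 0.44·π_2 + 0.28·π_3
Solving with the normalization constraint gives π = (0.3164, 0.3635, 0.3202).
So the stationary probability of Escalated is 0.3164.

0.3164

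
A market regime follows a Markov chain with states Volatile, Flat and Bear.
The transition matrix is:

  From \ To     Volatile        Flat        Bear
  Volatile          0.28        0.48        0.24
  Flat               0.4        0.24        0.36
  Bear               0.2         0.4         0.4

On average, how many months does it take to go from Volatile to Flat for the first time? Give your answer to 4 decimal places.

Let t(s) be the expected number of months to first reach Flat from state s, with t(Flat) = 0. Conditioning on the first month:
t(Volatile) = 1 + 0.28·t(Volatile) + 0.24·t(Bear)
t(Bear) = 1 + 0.2·t(Volatile) + 0.4·t(Bear)
Solving: t(Volatile) = 2.1875, t(Bear) = 2.3958.
Expected months from Volatile to Flat: 2.1875.

2.1875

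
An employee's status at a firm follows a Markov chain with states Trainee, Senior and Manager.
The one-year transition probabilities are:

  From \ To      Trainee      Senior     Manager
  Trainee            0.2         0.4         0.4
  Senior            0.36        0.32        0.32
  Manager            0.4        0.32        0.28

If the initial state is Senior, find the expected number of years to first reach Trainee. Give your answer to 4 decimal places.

Let t(s) be the expected number of years to first reach Trainee from state s, with t(Trainee) = 0. Conditioning on the first year:
t(Senior) = 1 + 0.32·t(Senior) + 0.32·t(Manager)
t(Manager) = 1 + 0.32·t(Senior) + 0.28·t(Manager)
Solving: t(Senior) = 2.6860, t(Manager) = 2.5826.
Expected years from Senior to Trainee: 2.6860.

2.6860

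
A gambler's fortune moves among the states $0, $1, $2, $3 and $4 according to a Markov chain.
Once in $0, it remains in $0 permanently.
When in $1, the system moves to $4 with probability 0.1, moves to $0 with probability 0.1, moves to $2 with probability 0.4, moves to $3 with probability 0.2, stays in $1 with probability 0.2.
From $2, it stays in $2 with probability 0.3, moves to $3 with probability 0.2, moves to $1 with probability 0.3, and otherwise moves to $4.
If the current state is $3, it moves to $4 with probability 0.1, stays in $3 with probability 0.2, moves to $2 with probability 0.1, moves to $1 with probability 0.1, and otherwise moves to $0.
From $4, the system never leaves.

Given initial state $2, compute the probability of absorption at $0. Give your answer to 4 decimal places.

0.4416

Let h(s) be the probability of absorption at $0 starting from transient state s. Then h($0) = 1 and h($4) = 0. By first-step analysis:
h($1) = 0.1·1 + 0.2·h($1) + 0.4·h($2) + 0.2·h($3) + 0.1·0
h($2) = 0.3·h($1) + 0.3·h($2) + 0.2·h($3) + 0.2·0
h($3) = 0.5·1 + 0.1·h($1) + 0.1·h($2) + 0.2·h($3) + 0.1·0
Solving: h($1) = 0.5325, h($2) = 0.4416, h($3) = 0.7468.
Starting from $2, the probability is 0.4416.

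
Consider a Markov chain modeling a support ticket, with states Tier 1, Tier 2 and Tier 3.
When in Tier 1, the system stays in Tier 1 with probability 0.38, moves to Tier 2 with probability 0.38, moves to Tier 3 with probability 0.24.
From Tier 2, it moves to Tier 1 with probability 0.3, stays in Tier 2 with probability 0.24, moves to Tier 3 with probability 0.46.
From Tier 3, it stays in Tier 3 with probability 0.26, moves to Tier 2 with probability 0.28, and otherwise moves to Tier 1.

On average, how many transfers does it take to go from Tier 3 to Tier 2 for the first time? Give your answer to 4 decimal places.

Let t(s) be the expected number of transfers to first reach Tier 2 from state s, with t(Tier 2) = 0. Conditioning on the first transfer:
t(Tier 1) = 1 + 0.38·t(Tier 1) + 0.24·t(Tier 3)
t(Tier 3) = 1 + 0.46·t(Tier 1) + 0.26·t(Tier 3)
Solving: t(Tier 1) = 2.8129, t(Tier 3) = 3.0999.
Expected transfers from Tier 3 to Tier 2: 3.0999.

3.0999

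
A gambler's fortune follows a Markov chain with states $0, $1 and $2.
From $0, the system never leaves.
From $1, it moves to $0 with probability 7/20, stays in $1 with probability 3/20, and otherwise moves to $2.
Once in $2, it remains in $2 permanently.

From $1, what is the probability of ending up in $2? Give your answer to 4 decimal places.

Let h(s) be the probability of absorption at $2 starting from transient state s. Then h($2) = 1 and h($0) = 0. By first-step analysis:
h($1) = 0.35·0 + 0.15·h($1) + 0.5·1
Solving: h($1) = 0.5882.
Starting from $1, the probability is 0.5882.

0.5882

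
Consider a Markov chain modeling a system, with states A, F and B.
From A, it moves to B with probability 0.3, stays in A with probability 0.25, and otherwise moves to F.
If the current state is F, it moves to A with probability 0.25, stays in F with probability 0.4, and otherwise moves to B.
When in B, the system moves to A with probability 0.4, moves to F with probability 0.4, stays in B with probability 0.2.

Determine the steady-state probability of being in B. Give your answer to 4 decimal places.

Let the stationary distribution be π with π = πP and π_1 + π_2 + π_3 = 1.
π_1 = 0.25·π_1 + 0.25·π_2 + 0.4·π_3
π_2 = 0.45·π_1 + 0.4·π_2 + 0.4·π_3
Solving with the normalization constraint gives π = (0.2937, 0.4147, 0.2916).
So the stationary probability of B is 0.2916.

0.2916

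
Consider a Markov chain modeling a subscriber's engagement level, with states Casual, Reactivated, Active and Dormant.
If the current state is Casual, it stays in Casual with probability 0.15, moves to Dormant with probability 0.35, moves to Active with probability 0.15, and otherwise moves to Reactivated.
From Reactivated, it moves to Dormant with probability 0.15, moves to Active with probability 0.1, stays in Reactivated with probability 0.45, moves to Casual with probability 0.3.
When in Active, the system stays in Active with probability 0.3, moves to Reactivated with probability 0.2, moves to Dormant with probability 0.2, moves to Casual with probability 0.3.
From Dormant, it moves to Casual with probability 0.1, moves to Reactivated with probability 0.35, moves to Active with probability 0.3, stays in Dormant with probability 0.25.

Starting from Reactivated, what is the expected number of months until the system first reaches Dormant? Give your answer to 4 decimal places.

Let t(s) be the expected number of months to first reach Dormant from state s, with t(Dormant) = 0. Conditioning on the first month:
t(Casual) = 1 + 0.15·t(Casual) + 0.35·t(Reactivated) + 0.15·t(Active)
t(Reactivated) = 1 + 0.3·t(Casual) + 0.45·t(Reactivated) + 0.1·t(Active)
t(Active) = 1 + 0.3·t(Casual) + 0.2·t(Reactivated) + 0.3·t(Active)
Solving: t(Casual) = 3.9351, t(Reactivated) = 4.7792, t(Active) = 4.4805.
Expected months from Reactivated to Dormant: 4.7792.

4.7792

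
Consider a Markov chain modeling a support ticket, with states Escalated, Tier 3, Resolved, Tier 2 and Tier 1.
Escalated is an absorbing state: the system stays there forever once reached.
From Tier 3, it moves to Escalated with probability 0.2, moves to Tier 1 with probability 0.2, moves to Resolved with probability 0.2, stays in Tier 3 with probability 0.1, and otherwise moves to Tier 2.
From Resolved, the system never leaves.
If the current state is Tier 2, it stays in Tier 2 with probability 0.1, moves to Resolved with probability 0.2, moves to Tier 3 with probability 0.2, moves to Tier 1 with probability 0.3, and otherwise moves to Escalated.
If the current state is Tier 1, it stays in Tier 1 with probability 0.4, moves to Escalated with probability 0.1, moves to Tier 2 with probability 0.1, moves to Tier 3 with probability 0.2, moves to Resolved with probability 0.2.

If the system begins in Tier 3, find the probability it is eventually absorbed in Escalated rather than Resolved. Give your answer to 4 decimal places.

0.4630

Let h(s) be the probability of absorption at Escalated starting from transient state s. Then h(Escalated) = 1 and h(Resolved) = 0. By first-step analysis:
h(Tier 3) = 0.2·1 + 0.1·h(Tier 3) + 0.2·0 + 0.3·h(Tier 2) + 0.2·h(Tier 1)
h(Tier 2) = 0.2·1 + 0.2·h(Tier 3) + 0.2·0 + 0.1·h(Tier 2) + 0.3·h(Tier 1)
h(Tier 1) = 0.1·1 + 0.2·h(Tier 3) + 0.2·0 + 0.1·h(Tier 2) + 0.4·h(Tier 1)
Solving: h(Tier 3) = 0.4630, h(Tier 2) = 0.4575, h(Tier 1) = 0.3973.
Starting from Tier 3, the probability is 0.4630.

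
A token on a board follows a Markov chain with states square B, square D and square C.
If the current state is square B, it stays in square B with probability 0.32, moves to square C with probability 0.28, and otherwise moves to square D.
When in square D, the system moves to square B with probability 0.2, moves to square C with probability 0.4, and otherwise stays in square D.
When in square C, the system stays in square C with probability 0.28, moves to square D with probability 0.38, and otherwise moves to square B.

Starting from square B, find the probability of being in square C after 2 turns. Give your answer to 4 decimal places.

Sum over the intermediate state after 1 turn:
P = P(square B→square B)·P(square B→square C) + P(square B→square D)·P(square D→square C) + P(square B→square C)·P(square C→square C)
  = 0.32×0.28 + 0.4×0.4 + 0.28×0.28
  = 0.0896 + 0.1600 + 0.0784 = 0.3280

0.3280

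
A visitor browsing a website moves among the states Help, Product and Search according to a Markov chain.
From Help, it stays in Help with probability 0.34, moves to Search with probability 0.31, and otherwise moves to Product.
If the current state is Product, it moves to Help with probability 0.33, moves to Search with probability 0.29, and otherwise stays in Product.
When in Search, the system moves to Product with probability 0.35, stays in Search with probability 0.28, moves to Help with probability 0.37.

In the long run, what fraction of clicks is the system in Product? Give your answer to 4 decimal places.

0.3608

Let the stationary distribution be π with π = πP and π_1 + π_2 + π_3 = 1.
π_1 = 0.34·π_1 + 0.33·π_2 + 0.37·π_3
π_2 = 0.35·π_1 + 0.38·π_2 + 0.35·π_3
Solving with the normalization constraint gives π = (0.3452, 0.3608, 0.2940).
So the stationary probability of Product is 0.3608.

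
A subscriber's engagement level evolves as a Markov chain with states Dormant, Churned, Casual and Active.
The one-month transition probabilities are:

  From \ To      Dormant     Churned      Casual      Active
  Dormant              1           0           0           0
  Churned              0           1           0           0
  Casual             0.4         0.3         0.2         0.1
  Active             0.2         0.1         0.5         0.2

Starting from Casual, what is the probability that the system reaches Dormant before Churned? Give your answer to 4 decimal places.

Let h(s) be the probability of absorption at Dormant starting from transient state s. Then h(Dormant) = 1 and h(Churned) = 0. By first-step analysis:
h(Casual) = 0.4·1 + 0.3·0 + 0.2·h(Casual) + 0.1·h(Active)
h(Active) = 0.2·1 + 0.1·0 + 0.5·h(Casual) + 0.2·h(Active)
Solving: h(Casual) = 0.5763, h(Active) = 0.6102.
Starting from Casual, the probability is 0.5763.

0.5763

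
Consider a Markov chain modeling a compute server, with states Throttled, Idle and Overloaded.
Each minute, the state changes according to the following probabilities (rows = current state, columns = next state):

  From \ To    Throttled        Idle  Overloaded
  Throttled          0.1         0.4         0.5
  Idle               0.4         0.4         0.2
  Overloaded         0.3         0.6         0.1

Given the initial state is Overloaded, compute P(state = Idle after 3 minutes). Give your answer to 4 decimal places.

Propagate the distribution vector 3 minutes from Overloaded.
After 0 minutes: (0.0000, 0.0000, 1.0000)
After 1 minute: (0.3000, 0.6000, 0.1000)
After 2 minutes: (0.3000, 0.4200, 0.2800)
After 3 minutes: (0.2820, 0.4560, 0.2620)
P(in Idle after 3 minutes) = 0.4560

0.4560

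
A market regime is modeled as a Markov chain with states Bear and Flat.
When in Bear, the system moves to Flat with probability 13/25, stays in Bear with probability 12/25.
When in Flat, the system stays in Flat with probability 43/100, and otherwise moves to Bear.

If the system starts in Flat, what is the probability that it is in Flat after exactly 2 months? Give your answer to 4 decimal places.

0.4813

Sum over the intermediate state after 1 month:
P = P(Flat→Bear)·P(Bear→Flat) + P(Flat→Flat)·P(Flat→Flat)
  = 0.57×0.52 + 0.43×0.43
  = 0.2964 + 0.1849 = 0.4813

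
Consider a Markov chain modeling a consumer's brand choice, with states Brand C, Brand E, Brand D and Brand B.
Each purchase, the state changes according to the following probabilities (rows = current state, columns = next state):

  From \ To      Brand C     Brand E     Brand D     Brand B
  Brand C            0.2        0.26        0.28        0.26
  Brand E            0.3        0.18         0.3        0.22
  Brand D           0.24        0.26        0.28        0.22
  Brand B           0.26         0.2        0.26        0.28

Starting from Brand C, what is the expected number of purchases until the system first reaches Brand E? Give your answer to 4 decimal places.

Let t(s) be the expected number of purchases to first reach Brand E from state s, with t(Brand E) = 0. Conditioning on the first purchase:
t(Brand C) = 1 + 0.2·t(Brand C) + 0.28·t(Brand D) + 0.26·t(Brand B)
t(Brand D) = 1 + 0.24·t(Brand C) + 0.28·t(Brand D) + 0.22·t(Brand B)
t(Brand B) = 1 + 0.26·t(Brand C) + 0.26·t(Brand D) + 0.28·t(Brand B)
Solving: t(Brand C) = 4.0857, t(Brand D) = 4.0757, t(Brand B) = 4.3361.
Expected purchases from Brand C to Brand E: 4.0857.

4.0857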